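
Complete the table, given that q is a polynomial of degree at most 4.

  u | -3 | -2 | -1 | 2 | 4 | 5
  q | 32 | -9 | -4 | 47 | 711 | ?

1664

The 5 known values determine q uniquely (degree ≤ 4).
Evaluate each Lagrange basis at u = 5:
L_0(5) = (7)·(6)·(3)·(1)/[(-1)·(-2)·(-5)·(-7)] = 9/5
L_1(5) = (8)·(6)·(3)·(1)/[(1)·(-1)·(-4)·(-6)] = -6
L_2(5) = (8)·(7)·(3)·(1)/[(2)·(1)·(-3)·(-5)] = 28/5
L_3(5) = (8)·(7)·(6)·(1)/[(5)·(4)·(3)·(-2)] = -14/5
L_4(5) = (8)·(7)·(6)·(3)/[(7)·(6)·(5)·(2)] = 12/5
Sum: 32·(9/5) + (-9)·(-6) + (-4)·(28/5) + 47·(-14/5) + 711·(12/5) = 1664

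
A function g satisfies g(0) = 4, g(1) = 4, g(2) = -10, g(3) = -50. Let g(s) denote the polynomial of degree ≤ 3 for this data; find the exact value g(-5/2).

L_0(-5/2) = (-7/2)·(-9/2)·(-11/2)/[(-1)·(-2)·(-3)] = 231/16
L_1(-5/2) = (-5/2)·(-9/2)·(-11/2)/[(1)·(-1)·(-2)] = -495/16
L_2(-5/2) = (-5/2)·(-7/2)·(-11/2)/[(2)·(1)·(-1)] = 385/16
L_3(-5/2) = (-5/2)·(-7/2)·(-9/2)/[(3)·(2)·(1)] = -105/16
Sum: 4·(231/16) + 4·(-495/16) + (-10)·(385/16) + (-50)·(-105/16) = 43/2

43/2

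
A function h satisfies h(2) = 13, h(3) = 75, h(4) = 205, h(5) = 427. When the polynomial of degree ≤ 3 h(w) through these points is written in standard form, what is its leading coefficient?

4

Build the Lagrange basis polynomials:
L_0(w) = (w - 3)(w - 4)(w - 5) / [-6] = -(1/6)w^3 + 2w^2 - (47/6)w + 10
L_1(w) = (w - 2)(w - 4)(w - 5) / [2] = (1/2)w^3 - (11/2)w^2 + 19w - 20
L_2(w) = (w - 2)(w - 3)(w - 5) / [-2] = -(1/2)w^3 + 5w^2 - (31/2)w + 15
L_3(w) = (w - 2)(w - 3)(w - 4) / [6] = (1/6)w^3 - (3/2)w^2 + (13/3)w - 4
h(w) = 13·L_0 + 75·L_1 + 205·L_2 + 427·L_3
Only the coefficient of w^3 is needed; take it from each L_i and combine:
13·(-1/6) + 75·(1/2) + 205·(-1/2) + 427·(1/6) = 4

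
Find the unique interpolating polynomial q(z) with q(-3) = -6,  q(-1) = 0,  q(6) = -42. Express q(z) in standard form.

q(z) = -z^2 - z

L_0(z) = (z + 1)(z - 6) / [18] = (1/18)z^2 - (5/18)z - 1/3
L_1(z) = (z + 3)(z - 6) / [-14] = -(1/14)z^2 + (3/14)z + 9/7
L_2(z) = (z + 3)(z + 1) / [63] = (1/63)z^2 + (4/63)z + 1/21
q(z) = (-6)·L_0 + 0·L_1 + (-42)·L_2
  (-6)·L_0(z) = -(1/3)z^2 + (5/3)z + 2
  0·L_1(z) = 0
  (-42)·L_2(z) = -(2/3)z^2 - (8/3)z - 2
Adding term by term: -z^2 - z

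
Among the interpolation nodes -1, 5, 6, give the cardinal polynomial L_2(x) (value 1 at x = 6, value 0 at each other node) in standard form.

L_2(x) = (x + 1)(x - 5) / [(7)·(1)]
       = (x^2 - 4x - 5) / (7)

L_2(x) = (1/7)x^2 - (4/7)x - 5/7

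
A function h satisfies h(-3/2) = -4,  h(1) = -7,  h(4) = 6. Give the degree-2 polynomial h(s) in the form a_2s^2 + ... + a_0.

h(s) = (166/165)s^2 - (23/33)s - 402/55

Build the Lagrange basis polynomials:
L_0(s) = (s - 1)(s - 4) / [55/4] = (4/55)s^2 - (4/11)s + 16/55
L_1(s) = (s + 3/2)(s - 4) / [-15/2] = -(2/15)s^2 + (1/3)s + 4/5
L_2(s) = (s + 3/2)(s - 1) / [33/2] = (2/33)s^2 + (1/33)s - 1/11
h(s) = (-4)·L_0 + (-7)·L_1 + 6·L_2
  (-4)·L_0(s) = -(16/55)s^2 + (16/11)s - 64/55
  (-7)·L_1(s) = (14/15)s^2 - (7/3)s - 28/5
  6·L_2(s) = (4/11)s^2 + (2/11)s - 6/11
Adding term by term: (166/165)s^2 - (23/33)s - 402/55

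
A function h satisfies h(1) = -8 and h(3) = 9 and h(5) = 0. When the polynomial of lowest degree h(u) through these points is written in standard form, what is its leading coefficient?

-13/4

The leading coefficient equals the top divided difference h[1,3,5].
h[1,3] = (9 - (-8)) / (3 - 1) = 17/2
h[3,5] = (0 - 9) / (5 - 3) = -9/2
h[1,3,5] = (-9/2 - 17/2) / (5 - 1) = -13/4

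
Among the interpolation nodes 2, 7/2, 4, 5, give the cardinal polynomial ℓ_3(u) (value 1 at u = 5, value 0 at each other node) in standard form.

ℓ_3(u) = (2/9)u^3 - (19/9)u^2 + (58/9)u - 56/9

ℓ_3(u) = (u - 2)(u - 7/2)(u - 4) / [(3)·(3/2)·(1)]
       = (u^3 - (19/2)u^2 + 29u - 28) / (9/2)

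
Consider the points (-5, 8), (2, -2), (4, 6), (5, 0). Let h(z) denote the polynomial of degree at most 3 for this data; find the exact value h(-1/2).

Using Newton's divided-difference form:
h[-5,2] = (-2 - 8) / (2 - (-5)) = -10/7
h[2,4] = (6 - (-2)) / (4 - 2) = 4
h[4,5] = (0 - 6) / (5 - 4) = -6
h[-5,2,4] = (4 - (-10/7)) / (4 - (-5)) = 38/63
h[2,4,5] = (-6 - 4) / (5 - 2) = -10/3
h[-5,2,4,5] = (-10/3 - 38/63) / (5 - (-5)) = -124/315
h(-1/2) = 8 + (-10/7)·(9/2) + (38/63)·(9/2)·(-5/2) + (-124/315)·(9/2)·(-5/2)·(-9/2) = -176/7

-176/7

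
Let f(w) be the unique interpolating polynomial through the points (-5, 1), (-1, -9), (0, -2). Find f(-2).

L_0(-2) = (-1)·(-2)/[(-4)·(-5)] = 1/10
L_1(-2) = (3)·(-2)/[(4)·(-1)] = 3/2
L_2(-2) = (3)·(-1)/[(5)·(1)] = -3/5
Sum: 1·(1/10) + (-9)·(3/2) + (-2)·(-3/5) = -61/5

-61/5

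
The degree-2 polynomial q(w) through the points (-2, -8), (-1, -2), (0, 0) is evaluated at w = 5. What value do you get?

Evaluate each Lagrange basis at w = 5:
L_0(5) = (6)·(5)/[(-1)·(-2)] = 15
L_1(5) = (7)·(5)/[(1)·(-1)] = -35
L_2(5) = (7)·(6)/[(2)·(1)] = 21
Sum: (-8)·(15) + (-2)·(-35) + 0 = -50

-50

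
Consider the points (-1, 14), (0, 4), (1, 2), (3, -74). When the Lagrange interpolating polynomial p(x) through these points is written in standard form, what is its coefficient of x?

Build the Lagrange basis polynomials:
L_0(x) = x(x - 1)(x - 3) / [-8] = -(1/8)x^3 + (1/2)x^2 - (3/8)x
L_1(x) = (x + 1)(x - 1)(x - 3) / [3] = (1/3)x^3 - x^2 - (1/3)x + 1
L_2(x) = (x + 1)x(x - 3) / [-4] = -(1/4)x^3 + (1/2)x^2 + (3/4)x
L_3(x) = (x + 1)x(x - 1) / [24] = (1/24)x^3 - (1/24)x
p(x) = 14·L_0 + 4·L_1 + 2·L_2 + (-74)·L_3
Only the coefficient of x is needed; take it from each L_i and combine:
14·(-3/8) + 4·(-1/3) + 2·(3/4) + (-74)·(-1/24) = -2

-2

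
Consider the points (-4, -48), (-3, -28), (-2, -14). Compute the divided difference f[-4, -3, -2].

-3

f[-4,-3] = (-28 - (-48)) / (-3 - (-4)) = 20
f[-3,-2] = (-14 - (-28)) / (-2 - (-3)) = 14
f[-4,-3,-2] = (14 - 20) / (-2 - (-4)) = -3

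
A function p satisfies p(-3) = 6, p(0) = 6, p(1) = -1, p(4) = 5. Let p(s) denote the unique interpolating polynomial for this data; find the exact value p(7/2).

L_0(7/2) = (7/2)·(5/2)·(-1/2)/[(-3)·(-4)·(-7)] = 5/96
L_1(7/2) = (13/2)·(5/2)·(-1/2)/[(3)·(-1)·(-4)] = -65/96
L_2(7/2) = (13/2)·(7/2)·(-1/2)/[(4)·(1)·(-3)] = 91/96
L_3(7/2) = (13/2)·(7/2)·(5/2)/[(7)·(4)·(3)] = 65/96
Sum: 6·(5/96) + 6·(-65/96) + (-1)·(91/96) + 5·(65/96) = -21/16

-21/16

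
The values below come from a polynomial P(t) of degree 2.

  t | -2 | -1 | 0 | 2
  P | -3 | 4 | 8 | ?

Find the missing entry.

The 3 known values determine P uniquely (degree ≤ 2).
Evaluate each Lagrange basis at t = 2:
L_0(2) = (3)·(2)/[(-1)·(-2)] = 3
L_1(2) = (4)·(2)/[(1)·(-1)] = -8
L_2(2) = (4)·(3)/[(2)·(1)] = 6
Sum: (-3)·(3) + 4·(-8) + 8·(6) = 7

7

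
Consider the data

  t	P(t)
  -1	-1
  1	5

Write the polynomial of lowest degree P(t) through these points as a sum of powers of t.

Build the Lagrange basis polynomials:
L_0(t) = (t - 1) / [-2] = -(1/2)t + 1/2
L_1(t) = (t + 1) / [2] = (1/2)t + 1/2
P(t) = (-1)·L_0 + 5·L_1
  (-1)·L_0(t) = (1/2)t - 1/2
  5·L_1(t) = (5/2)t + 5/2
Adding term by term: 3t + 2

P(t) = 3t + 2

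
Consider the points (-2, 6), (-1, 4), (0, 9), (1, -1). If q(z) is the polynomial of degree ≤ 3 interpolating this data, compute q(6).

-1046

Using Newton's divided-difference form:
q[-2,-1] = (4 - 6) / (-1 - (-2)) = -2
q[-1,0] = (9 - 4) / (0 - (-1)) = 5
q[0,1] = (-1 - 9) / (1 - 0) = -10
q[-2,-1,0] = (5 - (-2)) / (0 - (-2)) = 7/2
q[-1,0,1] = (-10 - 5) / (1 - (-1)) = -15/2
q[-2,-1,0,1] = (-15/2 - 7/2) / (1 - (-2)) = -11/3
q(6) = 6 + (-2)·(8) + (7/2)·(8)·(7) + (-11/3)·(8)·(7)·(6) = -1046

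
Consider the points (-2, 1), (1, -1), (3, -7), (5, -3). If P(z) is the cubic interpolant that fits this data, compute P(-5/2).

Evaluate each Lagrange basis at z = -5/2:
L_0(-5/2) = (-7/2)·(-11/2)·(-15/2)/[(-3)·(-5)·(-7)] = 11/8
L_1(-5/2) = (-1/2)·(-11/2)·(-15/2)/[(3)·(-2)·(-4)] = -55/64
L_2(-5/2) = (-1/2)·(-7/2)·(-15/2)/[(5)·(2)·(-2)] = 21/32
L_3(-5/2) = (-1/2)·(-7/2)·(-11/2)/[(7)·(4)·(2)] = -11/64
Sum: 1·(11/8) + (-1)·(-55/64) + (-7)·(21/32) + (-3)·(-11/64) = -59/32

-59/32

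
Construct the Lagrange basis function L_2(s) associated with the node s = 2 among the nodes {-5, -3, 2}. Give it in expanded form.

L_2(s) = (1/35)s^2 + (8/35)s + 3/7

L_2(s) = (s + 5)(s + 3) / [(7)·(5)]
       = (s^2 + 8s + 15) / (35)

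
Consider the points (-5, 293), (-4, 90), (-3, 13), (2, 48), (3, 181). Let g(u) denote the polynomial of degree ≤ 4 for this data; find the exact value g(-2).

L_0(-2) = (2)·(1)·(-4)·(-5)/[(-1)·(-2)·(-7)·(-8)] = 5/14
L_1(-2) = (3)·(1)·(-4)·(-5)/[(1)·(-1)·(-6)·(-7)] = -10/7
L_2(-2) = (3)·(2)·(-4)·(-5)/[(2)·(1)·(-5)·(-6)] = 2
L_3(-2) = (3)·(2)·(1)·(-5)/[(7)·(6)·(5)·(-1)] = 1/7
L_4(-2) = (3)·(2)·(1)·(-4)/[(8)·(7)·(6)·(1)] = -1/14
Sum: 293·(5/14) + 90·(-10/7) + 13·(2) + 48·(1/7) + 181·(-1/14) = -4

-4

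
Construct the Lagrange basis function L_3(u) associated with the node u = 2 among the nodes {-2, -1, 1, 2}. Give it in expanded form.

L_3(u) = (1/12)u^3 + (1/6)u^2 - (1/12)u - 1/6

L_3(u) = (u + 2)(u + 1)(u - 1) / [(4)·(3)·(1)]
       = (u^3 + 2u^2 - u - 2) / (12)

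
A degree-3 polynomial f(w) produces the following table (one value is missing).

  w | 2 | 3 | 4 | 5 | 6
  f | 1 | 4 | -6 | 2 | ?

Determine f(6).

59

The 4 known values determine f uniquely (degree ≤ 3).
L_0(6) = (3)·(2)·(1)/[(-1)·(-2)·(-3)] = -1
L_1(6) = (4)·(2)·(1)/[(1)·(-1)·(-2)] = 4
L_2(6) = (4)·(3)·(1)/[(2)·(1)·(-1)] = -6
L_3(6) = (4)·(3)·(2)/[(3)·(2)·(1)] = 4
Sum: 1·(-1) + 4·(4) + (-6)·(-6) + 2·(4) = 59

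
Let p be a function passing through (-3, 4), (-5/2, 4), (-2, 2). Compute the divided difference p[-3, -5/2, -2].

p[-3,-5/2] = (4 - 4) / (-5/2 - (-3)) = 0
p[-5/2,-2] = (2 - 4) / (-2 - (-5/2)) = -4
p[-3,-5/2,-2] = (-4 - 0) / (-2 - (-3)) = -4

-4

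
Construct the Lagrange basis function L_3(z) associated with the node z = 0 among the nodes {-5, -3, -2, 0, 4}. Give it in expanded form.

L_3(z) = -(1/120)z^4 - (1/20)z^3 + (3/40)z^2 + (47/60)z + 1

L_3(z) = (z + 5)(z + 3)(z + 2)(z - 4) / [(5)·(3)·(2)·(-4)]
       = (z^4 + 6z^3 - 9z^2 - 94z - 120) / (-120)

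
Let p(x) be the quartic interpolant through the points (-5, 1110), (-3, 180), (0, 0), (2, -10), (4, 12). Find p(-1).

Evaluate each Lagrange basis at x = -1:
L_0(-1) = (2)·(-1)·(-3)·(-5)/[(-2)·(-5)·(-7)·(-9)] = -1/21
L_1(-1) = (4)·(-1)·(-3)·(-5)/[(2)·(-3)·(-5)·(-7)] = 2/7
L_2(-1) = (4)·(2)·(-3)·(-5)/[(5)·(3)·(-2)·(-4)] = 1
L_3(-1) = (4)·(2)·(-1)·(-5)/[(7)·(5)·(2)·(-2)] = -2/7
L_4(-1) = (4)·(2)·(-1)·(-3)/[(9)·(7)·(4)·(2)] = 1/21
Sum: 1110·(-1/21) + 180·(2/7) + 0 + (-10)·(-2/7) + 12·(1/21) = 2

2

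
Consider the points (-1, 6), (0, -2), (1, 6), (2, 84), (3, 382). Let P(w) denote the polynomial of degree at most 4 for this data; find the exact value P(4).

Using Newton's divided-difference form:
P[-1,0] = (-2 - 6) / (0 - (-1)) = -8
P[0,1] = (6 - (-2)) / (1 - 0) = 8
P[1,2] = (84 - 6) / (2 - 1) = 78
P[2,3] = (382 - 84) / (3 - 2) = 298
P[-1,0,1] = (8 - (-8)) / (1 - (-1)) = 8
P[0,1,2] = (78 - 8) / (2 - 0) = 35
P[1,2,3] = (298 - 78) / (3 - 1) = 110
P[-1,0,1,2] = (35 - 8) / (2 - (-1)) = 9
P[0,1,2,3] = (110 - 35) / (3 - 0) = 25
P[-1,0,1,2,3] = (25 - 9) / (3 - (-1)) = 4
P(4) = 6 + (-8)·(5) + 8·(5)·(4) + 9·(5)·(4)·(3) + 4·(5)·(4)·(3)·(2) = 1146

1146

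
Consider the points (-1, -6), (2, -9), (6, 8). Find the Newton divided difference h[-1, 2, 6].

h[-1,2] = (-9 - (-6)) / (2 - (-1)) = -1
h[2,6] = (8 - (-9)) / (6 - 2) = 17/4
h[-1,2,6] = (17/4 - (-1)) / (6 - (-1)) = 3/4

3/4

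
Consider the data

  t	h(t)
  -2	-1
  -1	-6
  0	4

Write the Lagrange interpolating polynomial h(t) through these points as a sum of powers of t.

h(t) = (15/2)t^2 + (35/2)t + 4

Build the Lagrange basis polynomials:
L_0(t) = (t + 1)t / [2] = (1/2)t^2 + (1/2)t
L_1(t) = (t + 2)t / [-1] = -t^2 - 2t
L_2(t) = (t + 2)(t + 1) / [2] = (1/2)t^2 + (3/2)t + 1
h(t) = (-1)·L_0 + (-6)·L_1 + 4·L_2
  (-1)·L_0(t) = -(1/2)t^2 - (1/2)t
  (-6)·L_1(t) = 6t^2 + 12t
  4·L_2(t) = 2t^2 + 6t + 4
Adding term by term: (15/2)t^2 + (35/2)t + 4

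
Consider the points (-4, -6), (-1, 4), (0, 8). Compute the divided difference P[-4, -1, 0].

1/6

P[-4,-1] = (4 - (-6)) / (-1 - (-4)) = 10/3
P[-1,0] = (8 - 4) / (0 - (-1)) = 4
P[-4,-1,0] = (4 - 10/3) / (0 - (-4)) = 1/6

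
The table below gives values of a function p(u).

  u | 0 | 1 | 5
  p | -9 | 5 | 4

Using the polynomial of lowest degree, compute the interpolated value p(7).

Evaluate each Lagrange basis at u = 7:
L_0(7) = (6)·(2)/[(-1)·(-5)] = 12/5
L_1(7) = (7)·(2)/[(1)·(-4)] = -7/2
L_2(7) = (7)·(6)/[(5)·(4)] = 21/10
Sum: (-9)·(12/5) + 5·(-7/2) + 4·(21/10) = -307/10

-307/10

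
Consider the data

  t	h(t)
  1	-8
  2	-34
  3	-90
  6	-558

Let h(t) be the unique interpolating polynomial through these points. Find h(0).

Using Newton's divided-difference form:
h[1,2] = (-34 - (-8)) / (2 - 1) = -26
h[2,3] = (-90 - (-34)) / (3 - 2) = -56
h[3,6] = (-558 - (-90)) / (6 - 3) = -156
h[1,2,3] = (-56 - (-26)) / (3 - 1) = -15
h[2,3,6] = (-156 - (-56)) / (6 - 2) = -25
h[1,2,3,6] = (-25 - (-15)) / (6 - 1) = -2
h(0) = -8 + (-26)·(-1) + (-15)·(-1)·(-2) + (-2)·(-1)·(-2)·(-3) = 0

0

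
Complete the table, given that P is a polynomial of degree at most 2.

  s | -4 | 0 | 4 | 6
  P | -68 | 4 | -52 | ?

The 3 known values determine P uniquely (degree ≤ 2).
Evaluate each Lagrange basis at s = 6:
L_0(6) = (6)·(2)/[(-4)·(-8)] = 3/8
L_1(6) = (10)·(2)/[(4)·(-4)] = -5/4
L_2(6) = (10)·(6)/[(8)·(4)] = 15/8
Sum: (-68)·(3/8) + 4·(-5/4) + (-52)·(15/8) = -128

-128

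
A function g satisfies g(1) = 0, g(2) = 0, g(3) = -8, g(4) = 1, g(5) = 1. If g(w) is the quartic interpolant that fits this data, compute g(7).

-385

Evaluate each Lagrange basis at w = 7:
L_0(7) = (5)·(4)·(3)·(2)/[(-1)·(-2)·(-3)·(-4)] = 5
L_1(7) = (6)·(4)·(3)·(2)/[(1)·(-1)·(-2)·(-3)] = -24
L_2(7) = (6)·(5)·(3)·(2)/[(2)·(1)·(-1)·(-2)] = 45
L_3(7) = (6)·(5)·(4)·(2)/[(3)·(2)·(1)·(-1)] = -40
L_4(7) = (6)·(5)·(4)·(3)/[(4)·(3)·(2)·(1)] = 15
Sum: 0 + 0 + (-8)·(45) + 1·(-40) + 1·(15) = -385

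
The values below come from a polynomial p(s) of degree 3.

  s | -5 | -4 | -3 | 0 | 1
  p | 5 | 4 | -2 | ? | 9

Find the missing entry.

-15/2

The 4 known values determine p uniquely (degree ≤ 3).
L_0(0) = (4)·(3)·(-1)/[(-1)·(-2)·(-6)] = 1
L_1(0) = (5)·(3)·(-1)/[(1)·(-1)·(-5)] = -3
L_2(0) = (5)·(4)·(-1)/[(2)·(1)·(-4)] = 5/2
L_3(0) = (5)·(4)·(3)/[(6)·(5)·(4)] = 1/2
Sum: 5·(1) + 4·(-3) + (-2)·(5/2) + 9·(1/2) = -15/2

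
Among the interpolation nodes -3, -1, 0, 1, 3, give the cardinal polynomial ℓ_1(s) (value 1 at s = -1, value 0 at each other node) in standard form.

ℓ_1(s) = (s + 3)s(s - 1)(s - 3) / [(2)·(-1)·(-2)·(-4)]
       = (s^4 - s^3 - 9s^2 + 9s) / (-16)

ℓ_1(s) = -(1/16)s^4 + (1/16)s^3 + (9/16)s^2 - (9/16)s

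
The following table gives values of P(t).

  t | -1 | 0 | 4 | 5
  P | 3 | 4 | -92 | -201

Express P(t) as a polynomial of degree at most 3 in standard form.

P(t) = -2t^3 + t^2 + 4t + 4

Newton's divided differences:
P[-1,0] = (4 - 3) / (0 - (-1)) = 1
P[0,4] = (-92 - 4) / (4 - 0) = -24
P[4,5] = (-201 - (-92)) / (5 - 4) = -109
P[-1,0,4] = (-24 - 1) / (4 - (-1)) = -5
P[0,4,5] = (-109 - (-24)) / (5 - 0) = -17
P[-1,0,4,5] = (-17 - (-5)) / (5 - (-1)) = -2
P(t) = 3 + 1·(t + 1) + (-5)·(t + 1)t + (-2)·(t + 1)t(t - 4)
Expanding: P(t) = -2t^3 + t^2 + 4t + 4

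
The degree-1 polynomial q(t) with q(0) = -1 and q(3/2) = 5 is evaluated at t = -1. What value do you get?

L_0(-1) = (-5/2)/[(-3/2)] = 5/3
L_1(-1) = (-1)/[(3/2)] = -2/3
Sum: (-1)·(5/3) + 5·(-2/3) = -5

-5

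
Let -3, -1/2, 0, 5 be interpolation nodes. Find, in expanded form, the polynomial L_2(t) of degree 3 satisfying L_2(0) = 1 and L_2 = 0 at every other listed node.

L_2(t) = (t + 3)(t + 1/2)(t - 5) / [(3)·(1/2)·(-5)]
       = (t^3 - (3/2)t^2 - 16t - 15/2) / (-15/2)

L_2(t) = -(2/15)t^3 + (1/5)t^2 + (32/15)t + 1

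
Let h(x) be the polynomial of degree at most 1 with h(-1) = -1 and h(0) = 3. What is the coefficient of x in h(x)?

4

The leading coefficient equals the top divided difference h[-1,0].
h[-1,0] = (3 - (-1)) / (0 - (-1)) = 4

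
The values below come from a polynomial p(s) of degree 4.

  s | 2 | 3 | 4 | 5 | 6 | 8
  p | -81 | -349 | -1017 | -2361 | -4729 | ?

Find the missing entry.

The 5 known values determine p uniquely (degree ≤ 4).
L_0(8) = (5)·(4)·(3)·(2)/[(-1)·(-2)·(-3)·(-4)] = 5
L_1(8) = (6)·(4)·(3)·(2)/[(1)·(-1)·(-2)·(-3)] = -24
L_2(8) = (6)·(5)·(3)·(2)/[(2)·(1)·(-1)·(-2)] = 45
L_3(8) = (6)·(5)·(4)·(2)/[(3)·(2)·(1)·(-1)] = -40
L_4(8) = (6)·(5)·(4)·(3)/[(4)·(3)·(2)·(1)] = 15
Sum: (-81)·(5) + (-349)·(-24) + (-1017)·(45) + (-2361)·(-40) + (-4729)·(15) = -14289

-14289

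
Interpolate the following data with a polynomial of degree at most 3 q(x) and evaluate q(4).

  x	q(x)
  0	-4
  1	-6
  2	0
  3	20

60

L_0(4) = (3)·(2)·(1)/[(-1)·(-2)·(-3)] = -1
L_1(4) = (4)·(2)·(1)/[(1)·(-1)·(-2)] = 4
L_2(4) = (4)·(3)·(1)/[(2)·(1)·(-1)] = -6
L_3(4) = (4)·(3)·(2)/[(3)·(2)·(1)] = 4
Sum: (-4)·(-1) + (-6)·(4) + 0 + 20·(4) = 60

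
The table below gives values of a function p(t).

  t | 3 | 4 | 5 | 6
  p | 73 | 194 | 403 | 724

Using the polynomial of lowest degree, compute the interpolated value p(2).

16

Evaluate each Lagrange basis at t = 2:
L_0(2) = (-2)·(-3)·(-4)/[(-1)·(-2)·(-3)] = 4
L_1(2) = (-1)·(-3)·(-4)/[(1)·(-1)·(-2)] = -6
L_2(2) = (-1)·(-2)·(-4)/[(2)·(1)·(-1)] = 4
L_3(2) = (-1)·(-2)·(-3)/[(3)·(2)·(1)] = -1
Sum: 73·(4) + 194·(-6) + 403·(4) + 724·(-1) = 16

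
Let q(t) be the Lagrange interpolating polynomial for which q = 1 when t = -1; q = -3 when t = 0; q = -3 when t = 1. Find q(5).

37

Evaluate each Lagrange basis at t = 5:
L_0(5) = (5)·(4)/[(-1)·(-2)] = 10
L_1(5) = (6)·(4)/[(1)·(-1)] = -24
L_2(5) = (6)·(5)/[(2)·(1)] = 15
Sum: 1·(10) + (-3)·(-24) + (-3)·(15) = 37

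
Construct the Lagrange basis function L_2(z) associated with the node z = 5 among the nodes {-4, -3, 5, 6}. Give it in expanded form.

L_2(z) = (z + 4)(z + 3)(z - 6) / [(9)·(8)·(-1)]
       = (z^3 + z^2 - 30z - 72) / (-72)

L_2(z) = -(1/72)z^3 - (1/72)z^2 + (5/12)z + 1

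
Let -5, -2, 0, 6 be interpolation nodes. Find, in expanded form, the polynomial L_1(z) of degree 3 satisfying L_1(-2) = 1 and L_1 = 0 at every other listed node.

L_1(z) = (1/48)z^3 - (1/48)z^2 - (5/8)z

L_1(z) = (z + 5)z(z - 6) / [(3)·(-2)·(-8)]
       = (z^3 - z^2 - 30z) / (48)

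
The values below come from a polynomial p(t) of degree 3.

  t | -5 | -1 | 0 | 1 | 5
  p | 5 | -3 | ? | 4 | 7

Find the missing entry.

The 4 known values determine p uniquely (degree ≤ 3).
Evaluate each Lagrange basis at t = 0:
L_0(0) = (1)·(-1)·(-5)/[(-4)·(-6)·(-10)] = -1/48
L_1(0) = (5)·(-1)·(-5)/[(4)·(-2)·(-6)] = 25/48
L_2(0) = (5)·(1)·(-5)/[(6)·(2)·(-4)] = 25/48
L_3(0) = (5)·(1)·(-1)/[(10)·(6)·(4)] = -1/48
Sum: 5·(-1/48) + (-3)·(25/48) + 4·(25/48) + 7·(-1/48) = 13/48

13/48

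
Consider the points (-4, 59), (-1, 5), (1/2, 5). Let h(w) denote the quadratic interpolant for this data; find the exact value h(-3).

Evaluate each Lagrange basis at w = -3:
L_0(-3) = (-2)·(-7/2)/[(-3)·(-9/2)] = 14/27
L_1(-3) = (1)·(-7/2)/[(3)·(-3/2)] = 7/9
L_2(-3) = (1)·(-2)/[(9/2)·(3/2)] = -8/27
Sum: 59·(14/27) + 5·(7/9) + 5·(-8/27) = 33

33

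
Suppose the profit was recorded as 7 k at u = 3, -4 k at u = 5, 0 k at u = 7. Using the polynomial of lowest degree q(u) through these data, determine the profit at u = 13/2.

-77/32

Using Newton's divided-difference form:
q[3,5] = (-4 - 7) / (5 - 3) = -11/2
q[5,7] = (0 - (-4)) / (7 - 5) = 2
q[3,5,7] = (2 - (-11/2)) / (7 - 3) = 15/8
q(13/2) = 7 + (-11/2)·(7/2) + (15/8)·(7/2)·(3/2) = -77/32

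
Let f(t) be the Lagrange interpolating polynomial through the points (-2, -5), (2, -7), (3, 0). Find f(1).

-11

L_0(1) = (-1)·(-2)/[(-4)·(-5)] = 1/10
L_1(1) = (3)·(-2)/[(4)·(-1)] = 3/2
L_2(1) = (3)·(-1)/[(5)·(1)] = -3/5
Sum: (-5)·(1/10) + (-7)·(3/2) + 0 = -11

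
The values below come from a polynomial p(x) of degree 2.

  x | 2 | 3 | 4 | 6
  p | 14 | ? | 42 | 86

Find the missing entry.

26

The 3 known values determine p uniquely (degree ≤ 2).
Evaluate each Lagrange basis at x = 3:
L_0(3) = (-1)·(-3)/[(-2)·(-4)] = 3/8
L_1(3) = (1)·(-3)/[(2)·(-2)] = 3/4
L_2(3) = (1)·(-1)/[(4)·(2)] = -1/8
Sum: 14·(3/8) + 42·(3/4) + 86·(-1/8) = 26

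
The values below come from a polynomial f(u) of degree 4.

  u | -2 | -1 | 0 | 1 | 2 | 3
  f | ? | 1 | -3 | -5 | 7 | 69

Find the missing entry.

19

The 5 known values determine f uniquely (degree ≤ 4).
L_0(-2) = (-2)·(-3)·(-4)·(-5)/[(-1)·(-2)·(-3)·(-4)] = 5
L_1(-2) = (-1)·(-3)·(-4)·(-5)/[(1)·(-1)·(-2)·(-3)] = -10
L_2(-2) = (-1)·(-2)·(-4)·(-5)/[(2)·(1)·(-1)·(-2)] = 10
L_3(-2) = (-1)·(-2)·(-3)·(-5)/[(3)·(2)·(1)·(-1)] = -5
L_4(-2) = (-1)·(-2)·(-3)·(-4)/[(4)·(3)·(2)·(1)] = 1
Sum: 1·(5) + (-3)·(-10) + (-5)·(10) + 7·(-5) + 69·(1) = 19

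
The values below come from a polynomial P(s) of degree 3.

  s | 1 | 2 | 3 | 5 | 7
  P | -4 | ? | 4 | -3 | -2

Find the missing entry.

53/16

The 4 known values determine P uniquely (degree ≤ 3).
Evaluate each Lagrange basis at s = 2:
L_0(2) = (-1)·(-3)·(-5)/[(-2)·(-4)·(-6)] = 5/16
L_1(2) = (1)·(-3)·(-5)/[(2)·(-2)·(-4)] = 15/16
L_2(2) = (1)·(-1)·(-5)/[(4)·(2)·(-2)] = -5/16
L_3(2) = (1)·(-1)·(-3)/[(6)·(4)·(2)] = 1/16
Sum: (-4)·(5/16) + 4·(15/16) + (-3)·(-5/16) + (-2)·(1/16) = 53/16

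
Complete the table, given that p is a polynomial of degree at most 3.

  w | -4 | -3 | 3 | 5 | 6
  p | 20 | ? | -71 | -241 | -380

The 4 known values determine p uniquely (degree ≤ 3).
Evaluate each Lagrange basis at w = -3:
L_0(-3) = (-6)·(-8)·(-9)/[(-7)·(-9)·(-10)] = 24/35
L_1(-3) = (1)·(-8)·(-9)/[(7)·(-2)·(-3)] = 12/7
L_2(-3) = (1)·(-6)·(-9)/[(9)·(2)·(-1)] = -3
L_3(-3) = (1)·(-6)·(-8)/[(10)·(3)·(1)] = 8/5
Sum: 20·(24/35) + (-71)·(12/7) + (-241)·(-3) + (-380)·(8/5) = 7

7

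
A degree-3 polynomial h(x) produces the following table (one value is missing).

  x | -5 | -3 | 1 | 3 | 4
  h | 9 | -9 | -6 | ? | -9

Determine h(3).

-5

The 4 known values determine h uniquely (degree ≤ 3).
L_0(3) = (6)·(2)·(-1)/[(-2)·(-6)·(-9)] = 1/9
L_1(3) = (8)·(2)·(-1)/[(2)·(-4)·(-7)] = -2/7
L_2(3) = (8)·(6)·(-1)/[(6)·(4)·(-3)] = 2/3
L_3(3) = (8)·(6)·(2)/[(9)·(7)·(3)] = 32/63
Sum: 9·(1/9) + (-9)·(-2/7) + (-6)·(2/3) + (-9)·(32/63) = -5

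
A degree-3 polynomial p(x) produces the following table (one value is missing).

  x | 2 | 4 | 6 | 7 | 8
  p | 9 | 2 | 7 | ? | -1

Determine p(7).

99/16

The 4 known values determine p uniquely (degree ≤ 3).
Evaluate each Lagrange basis at x = 7:
L_0(7) = (3)·(1)·(-1)/[(-2)·(-4)·(-6)] = 1/16
L_1(7) = (5)·(1)·(-1)/[(2)·(-2)·(-4)] = -5/16
L_2(7) = (5)·(3)·(-1)/[(4)·(2)·(-2)] = 15/16
L_3(7) = (5)·(3)·(1)/[(6)·(4)·(2)] = 5/16
Sum: 9·(1/16) + 2·(-5/16) + 7·(15/16) + (-1)·(5/16) = 99/16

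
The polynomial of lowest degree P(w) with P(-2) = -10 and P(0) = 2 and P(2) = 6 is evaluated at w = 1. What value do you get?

Evaluate each Lagrange basis at w = 1:
L_0(1) = (1)·(-1)/[(-2)·(-4)] = -1/8
L_1(1) = (3)·(-1)/[(2)·(-2)] = 3/4
L_2(1) = (3)·(1)/[(4)·(2)] = 3/8
Sum: (-10)·(-1/8) + 2·(3/4) + 6·(3/8) = 5

5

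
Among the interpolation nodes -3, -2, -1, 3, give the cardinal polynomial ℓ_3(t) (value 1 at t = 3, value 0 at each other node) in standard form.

ℓ_3(t) = (1/120)t^3 + (1/20)t^2 + (11/120)t + 1/20

ℓ_3(t) = (t + 3)(t + 2)(t + 1) / [(6)·(5)·(4)]
       = (t^3 + 6t^2 + 11t + 6) / (120)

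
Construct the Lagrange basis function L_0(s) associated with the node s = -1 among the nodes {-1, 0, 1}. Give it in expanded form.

L_0(s) = (1/2)s^2 - (1/2)s

L_0(s) = s(s - 1) / [(-1)·(-2)]
       = (s^2 - s) / (2)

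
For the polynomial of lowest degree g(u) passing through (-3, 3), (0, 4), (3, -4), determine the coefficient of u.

-7/6

L_0(u) = u(u - 3) / [18] = (1/18)u^2 - (1/6)u
L_1(u) = (u + 3)(u - 3) / [-9] = -(1/9)u^2 + 1
L_2(u) = (u + 3)u / [18] = (1/18)u^2 + (1/6)u
g(u) = 3·L_0 + 4·L_1 + (-4)·L_2
Only the coefficient of u is needed; take it from each L_i and combine:
3·(-1/6) + 4·(0) + (-4)·(1/6) = -7/6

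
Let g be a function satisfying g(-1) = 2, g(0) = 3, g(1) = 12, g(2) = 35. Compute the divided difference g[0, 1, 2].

g[0,1] = (12 - 3) / (1 - 0) = 9
g[1,2] = (35 - 12) / (2 - 1) = 23
g[0,1,2] = (23 - 9) / (2 - 0) = 7

7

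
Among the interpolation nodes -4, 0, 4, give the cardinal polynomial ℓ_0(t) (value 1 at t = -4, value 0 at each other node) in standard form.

ℓ_0(t) = (1/32)t^2 - (1/8)t

ℓ_0(t) = t(t - 4) / [(-4)·(-8)]
       = (t^2 - 4t) / (32)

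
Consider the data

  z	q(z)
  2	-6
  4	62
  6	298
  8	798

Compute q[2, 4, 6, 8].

q[2,4] = (62 - (-6)) / (4 - 2) = 34
q[4,6] = (298 - 62) / (6 - 4) = 118
q[6,8] = (798 - 298) / (8 - 6) = 250
q[2,4,6] = (118 - 34) / (6 - 2) = 21
q[4,6,8] = (250 - 118) / (8 - 4) = 33
q[2,4,6,8] = (33 - 21) / (8 - 2) = 2

2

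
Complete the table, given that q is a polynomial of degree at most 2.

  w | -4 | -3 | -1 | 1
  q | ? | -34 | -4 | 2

The 3 known values determine q uniquely (degree ≤ 2).
L_0(-4) = (-3)·(-5)/[(-2)·(-4)] = 15/8
L_1(-4) = (-1)·(-5)/[(2)·(-2)] = -5/4
L_2(-4) = (-1)·(-3)/[(4)·(2)] = 3/8
Sum: (-34)·(15/8) + (-4)·(-5/4) + 2·(3/8) = -58

-58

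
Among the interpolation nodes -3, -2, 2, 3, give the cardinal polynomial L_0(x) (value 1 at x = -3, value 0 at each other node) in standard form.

L_0(x) = -(1/30)x^3 + (1/10)x^2 + (2/15)x - 2/5

L_0(x) = (x + 2)(x - 2)(x - 3) / [(-1)·(-5)·(-6)]
       = (x^3 - 3x^2 - 4x + 12) / (-30)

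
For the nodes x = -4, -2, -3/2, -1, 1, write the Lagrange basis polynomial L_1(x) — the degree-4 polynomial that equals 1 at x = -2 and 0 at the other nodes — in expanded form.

L_1(x) = -(1/3)x^4 - (11/6)x^3 - (5/3)x^2 + (11/6)x + 2

L_1(x) = (x + 4)(x + 3/2)(x + 1)(x - 1) / [(2)·(-1/2)·(-1)·(-3)]
       = (x^4 + (11/2)x^3 + 5x^2 - (11/2)x - 6) / (-3)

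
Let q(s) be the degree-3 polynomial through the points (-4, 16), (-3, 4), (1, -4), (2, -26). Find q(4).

Using Newton's divided-difference form:
q[-4,-3] = (4 - 16) / (-3 - (-4)) = -12
q[-3,1] = (-4 - 4) / (1 - (-3)) = -2
q[1,2] = (-26 - (-4)) / (2 - 1) = -22
q[-4,-3,1] = (-2 - (-12)) / (1 - (-4)) = 2
q[-3,1,2] = (-22 - (-2)) / (2 - (-3)) = -4
q[-4,-3,1,2] = (-4 - 2) / (2 - (-4)) = -1
q(4) = 16 + (-12)·(8) + 2·(8)·(7) + (-1)·(8)·(7)·(3) = -136

-136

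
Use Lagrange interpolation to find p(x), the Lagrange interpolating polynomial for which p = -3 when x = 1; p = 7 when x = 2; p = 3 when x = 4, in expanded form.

L_0(x) = (x - 2)(x - 4) / [3] = (1/3)x^2 - 2x + 8/3
L_1(x) = (x - 1)(x - 4) / [-2] = -(1/2)x^2 + (5/2)x - 2
L_2(x) = (x - 1)(x - 2) / [6] = (1/6)x^2 - (1/2)x + 1/3
p(x) = (-3)·L_0 + 7·L_1 + 3·L_2
  (-3)·L_0(x) = -x^2 + 6x - 8
  7·L_1(x) = -(7/2)x^2 + (35/2)x - 14
  3·L_2(x) = (1/2)x^2 - (3/2)x + 1
Adding term by term: -4x^2 + 22x - 21

p(x) = -4x^2 + 22x - 21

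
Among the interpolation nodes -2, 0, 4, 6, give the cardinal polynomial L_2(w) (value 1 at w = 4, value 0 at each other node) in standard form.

L_2(w) = -(1/48)w^3 + (1/12)w^2 + (1/4)w

L_2(w) = (w + 2)w(w - 6) / [(6)·(4)·(-2)]
       = (w^3 - 4w^2 - 12w) / (-48)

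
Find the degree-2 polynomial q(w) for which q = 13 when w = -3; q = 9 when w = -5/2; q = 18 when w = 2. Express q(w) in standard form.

L_0(w) = (w + 5/2)(w - 2) / [5/2] = (2/5)w^2 + (1/5)w - 2
L_1(w) = (w + 3)(w - 2) / [-9/4] = -(4/9)w^2 - (4/9)w + 8/3
L_2(w) = (w + 3)(w + 5/2) / [45/2] = (2/45)w^2 + (11/45)w + 1/3
q(w) = 13·L_0 + 9·L_1 + 18·L_2
  13·L_0(w) = (26/5)w^2 + (13/5)w - 26
  9·L_1(w) = -4w^2 - 4w + 24
  18·L_2(w) = (4/5)w^2 + (22/5)w + 6
Adding term by term: 2w^2 + 3w + 4

q(w) = 2w^2 + 3w + 4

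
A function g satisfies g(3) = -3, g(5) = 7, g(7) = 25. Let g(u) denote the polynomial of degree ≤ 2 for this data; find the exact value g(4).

1

Evaluate each Lagrange basis at u = 4:
L_0(4) = (-1)·(-3)/[(-2)·(-4)] = 3/8
L_1(4) = (1)·(-3)/[(2)·(-2)] = 3/4
L_2(4) = (1)·(-1)/[(4)·(2)] = -1/8
Sum: (-3)·(3/8) + 7·(3/4) + 25·(-1/8) = 1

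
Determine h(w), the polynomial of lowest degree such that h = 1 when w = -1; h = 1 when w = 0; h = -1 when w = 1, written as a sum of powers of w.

L_0(w) = w(w - 1) / [2] = (1/2)w^2 - (1/2)w
L_1(w) = (w + 1)(w - 1) / [-1] = -w^2 + 1
L_2(w) = (w + 1)w / [2] = (1/2)w^2 + (1/2)w
h(w) = 1·L_0 + 1·L_1 + (-1)·L_2
  1·L_0(w) = (1/2)w^2 - (1/2)w
  1·L_1(w) = -w^2 + 1
  (-1)·L_2(w) = -(1/2)w^2 - (1/2)w
Adding term by term: -w^2 - w + 1

h(w) = -w^2 - w + 1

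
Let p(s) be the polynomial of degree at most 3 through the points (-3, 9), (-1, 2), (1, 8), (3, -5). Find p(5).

Evaluate each Lagrange basis at s = 5:
L_0(5) = (6)·(4)·(2)/[(-2)·(-4)·(-6)] = -1
L_1(5) = (8)·(4)·(2)/[(2)·(-2)·(-4)] = 4
L_2(5) = (8)·(6)·(2)/[(4)·(2)·(-2)] = -6
L_3(5) = (8)·(6)·(4)/[(6)·(4)·(2)] = 4
Sum: 9·(-1) + 2·(4) + 8·(-6) + (-5)·(4) = -69

-69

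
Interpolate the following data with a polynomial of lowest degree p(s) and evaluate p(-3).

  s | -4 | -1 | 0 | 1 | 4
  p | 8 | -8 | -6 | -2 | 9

Using Newton's divided-difference form:
p[-4,-1] = (-8 - 8) / (-1 - (-4)) = -16/3
p[-1,0] = (-6 - (-8)) / (0 - (-1)) = 2
p[0,1] = (-2 - (-6)) / (1 - 0) = 4
p[1,4] = (9 - (-2)) / (4 - 1) = 11/3
p[-4,-1,0] = (2 - (-16/3)) / (0 - (-4)) = 11/6
p[-1,0,1] = (4 - 2) / (1 - (-1)) = 1
p[0,1,4] = (11/3 - 4) / (4 - 0) = -1/12
p[-4,-1,0,1] = (1 - 11/6) / (1 - (-4)) = -1/6
p[-1,0,1,4] = (-1/12 - 1) / (4 - (-1)) = -13/60
p[-4,-1,0,1,4] = (-13/60 - (-1/6)) / (4 - (-4)) = -1/160
p(-3) = 8 + (-16/3)·(1) + (11/6)·(1)·(-2) + (-1/6)·(1)·(-2)·(-3) + (-1/160)·(1)·(-2)·(-3)·(-4) = -37/20

-37/20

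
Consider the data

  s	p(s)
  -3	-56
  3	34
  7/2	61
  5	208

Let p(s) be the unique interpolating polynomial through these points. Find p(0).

Using Newton's divided-difference form:
p[-3,3] = (34 - (-56)) / (3 - (-3)) = 15
p[3,7/2] = (61 - 34) / (7/2 - 3) = 54
p[7/2,5] = (208 - 61) / (5 - 7/2) = 98
p[-3,3,7/2] = (54 - 15) / (7/2 - (-3)) = 6
p[3,7/2,5] = (98 - 54) / (5 - 3) = 22
p[-3,3,7/2,5] = (22 - 6) / (5 - (-3)) = 2
p(0) = -56 + 15·(3) + 6·(3)·(-3) + 2·(3)·(-3)·(-7/2) = -2

-2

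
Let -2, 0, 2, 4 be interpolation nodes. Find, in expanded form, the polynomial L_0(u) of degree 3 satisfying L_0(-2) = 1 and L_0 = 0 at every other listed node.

L_0(u) = u(u - 2)(u - 4) / [(-2)·(-4)·(-6)]
       = (u^3 - 6u^2 + 8u) / (-48)

L_0(u) = -(1/48)u^3 + (1/8)u^2 - (1/6)u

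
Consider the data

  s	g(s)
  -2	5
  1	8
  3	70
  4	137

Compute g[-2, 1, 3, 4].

1

g[-2,1] = (8 - 5) / (1 - (-2)) = 1
g[1,3] = (70 - 8) / (3 - 1) = 31
g[3,4] = (137 - 70) / (4 - 3) = 67
g[-2,1,3] = (31 - 1) / (3 - (-2)) = 6
g[1,3,4] = (67 - 31) / (4 - 1) = 12
g[-2,1,3,4] = (12 - 6) / (4 - (-2)) = 1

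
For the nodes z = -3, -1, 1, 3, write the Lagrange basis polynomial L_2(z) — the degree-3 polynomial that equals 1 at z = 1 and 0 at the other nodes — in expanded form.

L_2(z) = (z + 3)(z + 1)(z - 3) / [(4)·(2)·(-2)]
       = (z^3 + z^2 - 9z - 9) / (-16)

L_2(z) = -(1/16)z^3 - (1/16)z^2 + (9/16)z + 9/16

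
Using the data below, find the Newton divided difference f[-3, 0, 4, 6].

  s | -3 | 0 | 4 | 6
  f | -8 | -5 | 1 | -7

f[-3,0] = (-5 - (-8)) / (0 - (-3)) = 1
f[0,4] = (1 - (-5)) / (4 - 0) = 3/2
f[4,6] = (-7 - 1) / (6 - 4) = -4
f[-3,0,4] = (3/2 - 1) / (4 - (-3)) = 1/14
f[0,4,6] = (-4 - 3/2) / (6 - 0) = -11/12
f[-3,0,4,6] = (-11/12 - 1/14) / (6 - (-3)) = -83/756

-83/756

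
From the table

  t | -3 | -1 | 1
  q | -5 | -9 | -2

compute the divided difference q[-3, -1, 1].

11/8

q[-3,-1] = (-9 - (-5)) / (-1 - (-3)) = -2
q[-1,1] = (-2 - (-9)) / (1 - (-1)) = 7/2
q[-3,-1,1] = (7/2 - (-2)) / (1 - (-3)) = 11/8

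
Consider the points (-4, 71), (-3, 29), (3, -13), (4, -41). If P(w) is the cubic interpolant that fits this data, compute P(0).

-1

L_0(0) = (3)·(-3)·(-4)/[(-1)·(-7)·(-8)] = -9/14
L_1(0) = (4)·(-3)·(-4)/[(1)·(-6)·(-7)] = 8/7
L_2(0) = (4)·(3)·(-4)/[(7)·(6)·(-1)] = 8/7
L_3(0) = (4)·(3)·(-3)/[(8)·(7)·(1)] = -9/14
Sum: 71·(-9/14) + 29·(8/7) + (-13)·(8/7) + (-41)·(-9/14) = -1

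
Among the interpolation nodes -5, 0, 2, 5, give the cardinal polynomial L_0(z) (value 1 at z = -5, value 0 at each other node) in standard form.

L_0(z) = -(1/350)z^3 + (1/50)z^2 - (1/35)z

L_0(z) = z(z - 2)(z - 5) / [(-5)·(-7)·(-10)]
       = (z^3 - 7z^2 + 10z) / (-350)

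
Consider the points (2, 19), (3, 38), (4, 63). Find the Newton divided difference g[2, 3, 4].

3

g[2,3] = (38 - 19) / (3 - 2) = 19
g[3,4] = (63 - 38) / (4 - 3) = 25
g[2,3,4] = (25 - 19) / (4 - 2) = 3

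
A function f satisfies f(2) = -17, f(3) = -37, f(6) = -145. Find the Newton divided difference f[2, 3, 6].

f[2,3] = (-37 - (-17)) / (3 - 2) = -20
f[3,6] = (-145 - (-37)) / (6 - 3) = -36
f[2,3,6] = (-36 - (-20)) / (6 - 2) = -4

-4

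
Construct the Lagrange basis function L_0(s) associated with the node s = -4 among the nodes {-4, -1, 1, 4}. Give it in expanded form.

L_0(s) = -(1/120)s^3 + (1/30)s^2 + (1/120)s - 1/30

L_0(s) = (s + 1)(s - 1)(s - 4) / [(-3)·(-5)·(-8)]
       = (s^3 - 4s^2 - s + 4) / (-120)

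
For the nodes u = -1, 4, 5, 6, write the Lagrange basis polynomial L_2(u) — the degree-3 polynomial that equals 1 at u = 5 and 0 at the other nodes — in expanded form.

L_2(u) = (u + 1)(u - 4)(u - 6) / [(6)·(1)·(-1)]
       = (u^3 - 9u^2 + 14u + 24) / (-6)

L_2(u) = -(1/6)u^3 + (3/2)u^2 - (7/3)u - 4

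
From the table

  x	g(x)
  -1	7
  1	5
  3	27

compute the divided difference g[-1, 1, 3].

g[-1,1] = (5 - 7) / (1 - (-1)) = -1
g[1,3] = (27 - 5) / (3 - 1) = 11
g[-1,1,3] = (11 - (-1)) / (3 - (-1)) = 3

3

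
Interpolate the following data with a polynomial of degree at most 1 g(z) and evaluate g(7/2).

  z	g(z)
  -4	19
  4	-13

Evaluate each Lagrange basis at z = 7/2:
L_0(7/2) = (-1/2)/[(-8)] = 1/16
L_1(7/2) = (15/2)/[(8)] = 15/16
Sum: 19·(1/16) + (-13)·(15/16) = -11

-11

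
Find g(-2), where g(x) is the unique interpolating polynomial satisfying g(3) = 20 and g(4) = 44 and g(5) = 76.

20

L_0(-2) = (-6)·(-7)/[(-1)·(-2)] = 21
L_1(-2) = (-5)·(-7)/[(1)·(-1)] = -35
L_2(-2) = (-5)·(-6)/[(2)·(1)] = 15
Sum: 20·(21) + 44·(-35) + 76·(15) = 20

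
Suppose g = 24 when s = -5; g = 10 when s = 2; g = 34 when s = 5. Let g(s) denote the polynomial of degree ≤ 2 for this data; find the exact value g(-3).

L_0(-3) = (-5)·(-8)/[(-7)·(-10)] = 4/7
L_1(-3) = (2)·(-8)/[(7)·(-3)] = 16/21
L_2(-3) = (2)·(-5)/[(10)·(3)] = -1/3
Sum: 24·(4/7) + 10·(16/21) + 34·(-1/3) = 10

10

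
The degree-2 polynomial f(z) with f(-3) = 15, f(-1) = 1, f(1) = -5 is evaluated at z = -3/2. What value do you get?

L_0(-3/2) = (-1/2)·(-5/2)/[(-2)·(-4)] = 5/32
L_1(-3/2) = (3/2)·(-5/2)/[(2)·(-2)] = 15/16
L_2(-3/2) = (3/2)·(-1/2)/[(4)·(2)] = -3/32
Sum: 15·(5/32) + 1·(15/16) + (-5)·(-3/32) = 15/4

15/4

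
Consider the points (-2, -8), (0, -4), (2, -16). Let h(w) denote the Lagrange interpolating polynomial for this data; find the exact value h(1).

Evaluate each Lagrange basis at w = 1:
L_0(1) = (1)·(-1)/[(-2)·(-4)] = -1/8
L_1(1) = (3)·(-1)/[(2)·(-2)] = 3/4
L_2(1) = (3)·(1)/[(4)·(2)] = 3/8
Sum: (-8)·(-1/8) + (-4)·(3/4) + (-16)·(3/8) = -8

-8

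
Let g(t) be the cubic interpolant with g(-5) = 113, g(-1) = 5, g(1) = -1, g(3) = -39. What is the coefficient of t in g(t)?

Build the Lagrange basis polynomials:
L_0(t) = (t + 1)(t - 1)(t - 3) / [-192] = -(1/192)t^3 + (1/64)t^2 + (1/192)t - 1/64
L_1(t) = (t + 5)(t - 1)(t - 3) / [32] = (1/32)t^3 + (1/32)t^2 - (17/32)t + 15/32
L_2(t) = (t + 5)(t + 1)(t - 3) / [-24] = -(1/24)t^3 - (1/8)t^2 + (13/24)t + 5/8
L_3(t) = (t + 5)(t + 1)(t - 1) / [64] = (1/64)t^3 + (5/64)t^2 - (1/64)t - 5/64
g(t) = 113·L_0 + 5·L_1 + (-1)·L_2 + (-39)·L_3
Only the coefficient of t is needed; take it from each L_i and combine:
113·(1/192) + 5·(-17/32) + (-1)·(13/24) + (-39)·(-1/64) = -2

-2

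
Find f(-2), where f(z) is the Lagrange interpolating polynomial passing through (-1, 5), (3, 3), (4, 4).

7

Evaluate each Lagrange basis at z = -2:
L_0(-2) = (-5)·(-6)/[(-4)·(-5)] = 3/2
L_1(-2) = (-1)·(-6)/[(4)·(-1)] = -3/2
L_2(-2) = (-1)·(-5)/[(5)·(1)] = 1
Sum: 5·(3/2) + 3·(-3/2) + 4·(1) = 7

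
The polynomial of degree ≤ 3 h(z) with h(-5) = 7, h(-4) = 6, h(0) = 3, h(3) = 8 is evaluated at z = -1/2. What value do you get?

L_0(-1/2) = (7/2)·(-1/2)·(-7/2)/[(-1)·(-5)·(-8)] = -49/320
L_1(-1/2) = (9/2)·(-1/2)·(-7/2)/[(1)·(-4)·(-7)] = 9/32
L_2(-1/2) = (9/2)·(7/2)·(-7/2)/[(5)·(4)·(-3)] = 147/160
L_3(-1/2) = (9/2)·(7/2)·(-1/2)/[(8)·(7)·(3)] = -3/64
Sum: 7·(-49/320) + 6·(9/32) + 3·(147/160) + 8·(-3/64) = 959/320

959/320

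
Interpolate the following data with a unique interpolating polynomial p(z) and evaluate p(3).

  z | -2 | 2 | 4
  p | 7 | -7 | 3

Evaluate each Lagrange basis at z = 3:
L_0(3) = (1)·(-1)/[(-4)·(-6)] = -1/24
L_1(3) = (5)·(-1)/[(4)·(-2)] = 5/8
L_2(3) = (5)·(1)/[(6)·(2)] = 5/12
Sum: 7·(-1/24) + (-7)·(5/8) + 3·(5/12) = -41/12

-41/12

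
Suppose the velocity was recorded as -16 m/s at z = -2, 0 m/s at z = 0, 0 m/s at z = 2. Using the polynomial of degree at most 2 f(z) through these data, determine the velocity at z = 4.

-16

Using Newton's divided-difference form:
f[-2,0] = (0 - (-16)) / (0 - (-2)) = 8
f[0,2] = (0 - 0) / (2 - 0) = 0
f[-2,0,2] = (0 - 8) / (2 - (-2)) = -2
f(4) = -16 + 8·(6) + (-2)·(6)·(4) = -16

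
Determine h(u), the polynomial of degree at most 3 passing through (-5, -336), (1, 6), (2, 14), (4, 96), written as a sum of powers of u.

Build the Lagrange basis polynomials:
L_0(u) = (u - 1)(u - 2)(u - 4) / [-378] = -(1/378)u^3 + (1/54)u^2 - (1/27)u + 4/189
L_1(u) = (u + 5)(u - 2)(u - 4) / [18] = (1/18)u^3 - (1/18)u^2 - (11/9)u + 20/9
L_2(u) = (u + 5)(u - 1)(u - 4) / [-14] = -(1/14)u^3 + (3/2)u - 10/7
L_3(u) = (u + 5)(u - 1)(u - 2) / [54] = (1/54)u^3 + (1/27)u^2 - (13/54)u + 5/27
h(u) = (-336)·L_0 + 6·L_1 + 14·L_2 + 96·L_3
  (-336)·L_0(u) = (8/9)u^3 - (56/9)u^2 + (112/9)u - 64/9
  6·L_1(u) = (1/3)u^3 - (1/3)u^2 - (22/3)u + 40/3
  14·L_2(u) = -u^3 + 21u - 20
  96·L_3(u) = (16/9)u^3 + (32/9)u^2 - (208/9)u + 160/9
Adding term by term: 2u^3 - 3u^2 + 3u + 4

h(u) = 2u^3 - 3u^2 + 3u + 4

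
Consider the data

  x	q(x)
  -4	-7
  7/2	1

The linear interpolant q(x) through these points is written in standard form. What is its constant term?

Build the Lagrange basis polynomials:
L_0(x) = (x - 7/2) / [-15/2] = -(2/15)x + 7/15
L_1(x) = (x + 4) / [15/2] = (2/15)x + 8/15
q(x) = (-7)·L_0 + 1·L_1
Only the constant term is needed; take it from each L_i and combine:
(-7)·(7/15) + 1·(8/15) = -41/15

-41/15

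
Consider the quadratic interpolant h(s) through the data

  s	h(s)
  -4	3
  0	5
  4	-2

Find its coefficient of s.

Build the Lagrange basis polynomials:
L_0(s) = s(s - 4) / [32] = (1/32)s^2 - (1/8)s
L_1(s) = (s + 4)(s - 4) / [-16] = -(1/16)s^2 + 1
L_2(s) = (s + 4)s / [32] = (1/32)s^2 + (1/8)s
h(s) = 3·L_0 + 5·L_1 + (-2)·L_2
Only the coefficient of s is needed; take it from each L_i and combine:
3·(-1/8) + 5·(0) + (-2)·(1/8) = -5/8

-5/8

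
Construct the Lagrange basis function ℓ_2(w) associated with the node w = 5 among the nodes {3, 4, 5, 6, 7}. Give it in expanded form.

ℓ_2(w) = (1/4)w^4 - 5w^3 + (145/4)w^2 - (225/2)w + 126

ℓ_2(w) = (w - 3)(w - 4)(w - 6)(w - 7) / [(2)·(1)·(-1)·(-2)]
       = (w^4 - 20w^3 + 145w^2 - 450w + 504) / (4)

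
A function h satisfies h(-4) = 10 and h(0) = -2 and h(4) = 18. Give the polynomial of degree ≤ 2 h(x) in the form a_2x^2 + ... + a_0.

Build the Lagrange basis polynomials:
L_0(x) = x(x - 4) / [32] = (1/32)x^2 - (1/8)x
L_1(x) = (x + 4)(x - 4) / [-16] = -(1/16)x^2 + 1
L_2(x) = (x + 4)x / [32] = (1/32)x^2 + (1/8)x
h(x) = 10·L_0 + (-2)·L_1 + 18·L_2
  10·L_0(x) = (5/16)x^2 - (5/4)x
  (-2)·L_1(x) = (1/8)x^2 - 2
  18·L_2(x) = (9/16)x^2 + (9/4)x
Adding term by term: x^2 + x - 2

h(x) = x^2 + x - 2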